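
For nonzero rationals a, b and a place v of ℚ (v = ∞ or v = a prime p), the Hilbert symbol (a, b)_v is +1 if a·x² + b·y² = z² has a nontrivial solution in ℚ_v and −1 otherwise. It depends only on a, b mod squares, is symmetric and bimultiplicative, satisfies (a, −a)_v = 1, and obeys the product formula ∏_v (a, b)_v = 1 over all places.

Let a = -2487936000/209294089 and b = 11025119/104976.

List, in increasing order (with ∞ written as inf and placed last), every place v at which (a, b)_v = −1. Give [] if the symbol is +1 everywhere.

Mod squares: a ≡ -97185, b ≡ 4991. Check v ∈ {∞, 2, 3, 5, 7, 11, 17, 19, 23, 31, 37, 47}.
v=2: v_2(a)=10, v_2(b)=-4; units ≡ 7, 7 (mod 8); ε·ε+αω+βω = 1·1+10·0+-4·0 ≡ 1  ⇒  (a,b)_2 = -1.
v=∞: -97185 < 0 and 4991 > 0  ⇒  (a,b)_∞ = +1.
v=19: a=19^1·(≡15), b=19^0·(≡8) mod 19; (15|19)=-1, (8|19)=-1; (−1)^{1·0·9}·(-1)^0·(-1)^1 = -1.
v=23: a=23^-2·(≡2), b=23^1·(≡14) mod 23; (2|23)=+1, (14|23)=-1; (−1)^{-2·1·11}·(+1)^1·(-1)^-2 = +1.
v=7: a=7^0·(≡6), b=7^1·(≡6) mod 7; (6|7)=-1, (6|7)=-1; (−1)^{0·1·3}·(-1)^1·(-1)^0 = -1.
v=5: a=5^3·(≡3), b=5^0·(≡4) mod 5; (3|5)=-1, (4|5)=+1; (−1)^{3·0·2}·(-1)^0·(+1)^3 = +1.
v=37: a=37^-2·(≡31), b=37^0·(≡1) mod 37; (31|37)=-1, (1|37)=+1; (−1)^{-2·0·18}·(-1)^0·(+1)^-2 = +1.
v=31: a=31^1·(≡30), b=31^1·(≡11) mod 31; (30|31)=-1, (11|31)=-1; (−1)^{1·1·15}·(-1)^1·(-1)^1 = -1.
v=17: a=17^-2·(≡9), b=17^0·(≡7) mod 17; (9|17)=+1, (7|17)=-1; (−1)^{-2·0·8}·(+1)^0·(-1)^-2 = +1.
v=47: a=47^0·(≡38), b=47^2·(≡6) mod 47; (38|47)=-1, (6|47)=+1; (−1)^{0·2·23}·(-1)^2·(+1)^0 = +1.
v=11: a=11^1·(≡4), b=11^0·(≡2) mod 11; (4|11)=+1, (2|11)=-1; (−1)^{1·0·5}·(+1)^0·(-1)^1 = -1.
v=3: a=3^1·(≡2), b=3^-8·(≡2) mod 3; (2|3)=-1, (2|3)=-1; (−1)^{1·-8·1}·(-1)^-8·(-1)^1 = -1.
|Ram(-97185, 4991)| = 6, even; anisotropic at {2, 3, 7, 11, 19, 31}.

[2, 3, 7, 11, 19, 31]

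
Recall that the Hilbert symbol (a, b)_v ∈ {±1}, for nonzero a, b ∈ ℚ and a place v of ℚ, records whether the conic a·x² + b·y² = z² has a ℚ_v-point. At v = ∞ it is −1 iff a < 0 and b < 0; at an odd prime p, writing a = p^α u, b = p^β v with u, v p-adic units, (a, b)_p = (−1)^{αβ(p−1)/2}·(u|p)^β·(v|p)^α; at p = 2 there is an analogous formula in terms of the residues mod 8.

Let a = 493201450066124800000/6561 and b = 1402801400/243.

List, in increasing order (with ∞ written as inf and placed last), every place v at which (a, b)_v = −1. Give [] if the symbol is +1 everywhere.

[2, 5]

(a, b) ≡ (5005, 42) mod (ℚ^×)²; places V = {2, 3, 5, 7, 11, 13, ∞}.
(a,b)_7: α=7, u≡4; β=3, v≡3 (mod 7); (4|7)=+1, (3|7)=-1; sign (−1)^1·+1^3·-1^7 = +1.
(a,b)_13: α=3, u≡11; β=2, v≡1 (mod 13); (11|13)=-1, (1|13)=+1; sign (−1)^0·-1^2·+1^3 = +1.
(a,b)_2: α=16, β=3; u≡5, v≡5 (mod 8); ε(u)ε(v)=0·0, αω(v)=16·1, βω(u)=3·1; sum ≡ 1  ⇒  -1.
(a,b)_3: α=-8, u≡1; β=-5, v≡2 (mod 3); (1|3)=+1, (2|3)=-1; sign (−1)^0·+1^-5·-1^-8 = +1.
(a,b)_11: α=3, u≡5; β=2, v≡5 (mod 11); (5|11)=+1, (5|11)=+1; sign (−1)^0·+1^2·+1^3 = +1.
(a,b)_∞: sgn(5005)=+, sgn(42)=+, so +1.
(a,b)_5: α=5, u≡1; β=2, v≡2 (mod 5); (1|5)=+1, (2|5)=-1; sign (−1)^0·+1^2·-1^5 = -1.
Ram(5005, 42) = {2, 5}; no ℚ_2-point on the conic.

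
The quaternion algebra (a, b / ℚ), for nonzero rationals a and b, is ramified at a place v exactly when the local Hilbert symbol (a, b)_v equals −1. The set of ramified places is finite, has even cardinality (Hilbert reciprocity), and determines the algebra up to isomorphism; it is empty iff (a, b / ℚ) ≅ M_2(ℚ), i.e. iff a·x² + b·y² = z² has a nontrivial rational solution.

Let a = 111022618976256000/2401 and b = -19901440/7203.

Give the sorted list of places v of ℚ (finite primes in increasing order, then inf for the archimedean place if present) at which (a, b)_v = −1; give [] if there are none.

[5, 13]

Mod squares: a ≡ 4485, b ≡ -345. Check v ∈ {∞, 2, 3, 5, 7, 13, 23}.
v=13: a=13^5·(≡5), b=13^2·(≡7) mod 13; (5|13)=-1, (7|13)=-1; (−1)^{5·2·6}·(-1)^2·(-1)^5 = -1.
v=2: v_2(a)=16, v_2(b)=10; units ≡ 5, 7 (mod 8); ε·ε+αω+βω = 0·1+16·0+10·1 ≡ 0  ⇒  (a,b)_2 = +1.
v=7: a=7^-4·(≡6), b=7^-4·(≡5) mod 7; (6|7)=-1, (5|7)=-1; (−1)^{-4·-4·3}·(-1)^-4·(-1)^-4 = +1.
v=3: a=3^1·(≡1), b=3^-1·(≡2) mod 3; (1|3)=+1, (2|3)=-1; (−1)^{1·-1·1}·(+1)^-1·(-1)^1 = +1.
v=23: a=23^3·(≡5), b=23^1·(≡18) mod 23; (5|23)=-1, (18|23)=+1; (−1)^{3·1·11}·(-1)^1·(+1)^3 = +1.
v=∞: 4485 > 0 and -345 < 0  ⇒  (a,b)_∞ = +1.
v=5: a=5^3·(≡3), b=5^1·(≡4) mod 5; (3|5)=-1, (4|5)=+1; (−1)^{3·1·2}·(-1)^1·(+1)^3 = -1.
(4485, -345 / ℚ) ramifies at {5, 13}: a division algebra.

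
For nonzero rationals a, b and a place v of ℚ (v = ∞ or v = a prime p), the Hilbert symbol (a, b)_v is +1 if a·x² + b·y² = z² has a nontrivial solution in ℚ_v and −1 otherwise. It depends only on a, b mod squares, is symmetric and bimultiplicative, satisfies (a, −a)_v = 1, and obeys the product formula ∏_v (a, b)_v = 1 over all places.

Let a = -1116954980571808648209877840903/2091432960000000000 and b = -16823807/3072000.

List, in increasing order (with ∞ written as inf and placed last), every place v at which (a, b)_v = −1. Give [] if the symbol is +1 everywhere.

Mod squares: a ≡ -42, b ≡ -4290. Check v ∈ {∞, 2, 3, 5, 7, 11, 13, 29, 31, 41}.
v=41: a=41^-2·(≡20), b=41^0·(≡22) mod 41; (20|41)=+1, (22|41)=-1; (−1)^{-2·0·20}·(+1)^0·(-1)^-2 = +1.
v=∞: -42 < 0 and -4290 < 0  ⇒  (a,b)_∞ = -1.
v=13: a=13^2·(≡3), b=13^1·(≡7) mod 13; (3|13)=+1, (7|13)=-1; (−1)^{2·1·6}·(+1)^1·(-1)^2 = +1.
v=5: a=5^-10·(≡3), b=5^-3·(≡3) mod 5; (3|5)=-1, (3|5)=-1; (−1)^{-10·-3·2}·(-1)^-3·(-1)^-10 = -1.
v=7: a=7^21·(≡1), b=7^6·(≡4) mod 7; (1|7)=+1, (4|7)=+1; (−1)^{21·6·3}·(+1)^6·(+1)^21 = +1.
v=11: a=11^4·(≡10), b=11^1·(≡10) mod 11; (10|11)=-1, (10|11)=-1; (−1)^{4·1·5}·(-1)^1·(-1)^4 = -1.
v=29: a=29^2·(≡28), b=29^0·(≡21) mod 29; (28|29)=+1, (21|29)=-1; (−1)^{2·0·14}·(+1)^0·(-1)^2 = +1.
v=2: v_2(a)=-19, v_2(b)=-13; units ≡ 3, 7 (mod 8); ε·ε+αω+βω = 1·1+-19·0+-13·1 ≡ 0  ⇒  (a,b)_2 = +1.
v=31: a=31^2·(≡28), b=31^0·(≡2) mod 31; (28|31)=+1, (2|31)=+1; (−1)^{2·0·15}·(+1)^0·(+1)^2 = +1.
v=3: a=3^-5·(≡1), b=3^-1·(≡1) mod 3; (1|3)=+1, (1|3)=+1; (−1)^{-5·-1·1}·(+1)^-1·(+1)^-5 = -1.
(-42, -4290 / ℚ) ramifies at {3, 5, 11, ∞}: a division algebra.

[3, 5, 11, inf]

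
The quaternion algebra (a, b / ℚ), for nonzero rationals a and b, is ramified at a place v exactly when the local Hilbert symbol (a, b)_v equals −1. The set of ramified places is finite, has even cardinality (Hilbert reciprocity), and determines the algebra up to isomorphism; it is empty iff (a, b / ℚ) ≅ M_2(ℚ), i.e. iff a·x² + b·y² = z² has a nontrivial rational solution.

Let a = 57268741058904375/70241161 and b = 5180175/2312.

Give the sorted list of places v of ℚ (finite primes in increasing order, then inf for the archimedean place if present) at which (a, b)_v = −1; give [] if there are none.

(a, b) ≡ (1463, 46046) mod (ℚ^×)²; places V = {2, 3, 5, 7, 11, 13, 17, 19, 23, 29, 31, ∞}.
(a,b)_7: α=1, u≡3; β=1, v≡3 (mod 7); (3|7)=-1, (3|7)=-1; sign (−1)^1·-1^1·-1^1 = -1.
(a,b)_17: α=-4, u≡16; β=-2, v≡11 (mod 17); (16|17)=+1, (11|17)=-1; sign (−1)^0·+1^-2·-1^-4 = +1.
(a,b)_3: α=6, u≡2; β=2, v≡2 (mod 3); (2|3)=-1, (2|3)=-1; sign (−1)^0·-1^2·-1^6 = +1.
(a,b)_31: α=2, u≡15; β=0, v≡30 (mod 31); (15|31)=-1, (30|31)=-1; sign (−1)^0·-1^0·-1^2 = +1.
(a,b)_29: α=-2, u≡13; β=0, v≡1 (mod 29); (13|29)=+1, (1|29)=+1; sign (−1)^0·+1^0·+1^-2 = +1.
(a,b)_11: α=1, u≡3; β=1, v≡2 (mod 11); (3|11)=+1, (2|11)=-1; sign (−1)^1·+1^1·-1^1 = +1.
(a,b)_19: α=1, u≡16; β=0, v≡7 (mod 19); (16|19)=+1, (7|19)=+1; sign (−1)^0·+1^0·+1^1 = +1.
(a,b)_23: α=2, u≡11; β=1, v≡18 (mod 23); (11|23)=-1, (18|23)=+1; sign (−1)^0·-1^1·+1^2 = -1.
(a,b)_2: α=0, β=-3; u≡7, v≡7 (mod 8); ε(u)ε(v)=1·1, αω(v)=0·0, βω(u)=-3·0; sum ≡ 1  ⇒  -1.
(a,b)_13: α=2, u≡5; β=1, v≡7 (mod 13); (5|13)=-1, (7|13)=-1; sign (−1)^0·-1^1·-1^2 = -1.
(a,b)_∞: sgn(1463)=+, sgn(46046)=+, so +1.
(a,b)_5: α=4, u≡2; β=2, v≡1 (mod 5); (2|5)=-1, (1|5)=+1; sign (−1)^0·-1^2·+1^4 = +1.
(1463, 46046 / ℚ) ramifies at {2, 7, 13, 23}: a division algebra.

[2, 7, 13, 23]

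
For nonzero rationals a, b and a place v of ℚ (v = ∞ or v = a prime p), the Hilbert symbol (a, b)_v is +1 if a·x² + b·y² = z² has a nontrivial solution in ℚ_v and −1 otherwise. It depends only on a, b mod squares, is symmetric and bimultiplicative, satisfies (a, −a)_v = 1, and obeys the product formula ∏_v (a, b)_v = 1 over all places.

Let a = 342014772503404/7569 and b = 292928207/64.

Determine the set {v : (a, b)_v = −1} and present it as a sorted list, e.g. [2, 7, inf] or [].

(a, b) ≡ (19518499, 1733303) mod (ℚ^×)²; places V = {2, 3, 7, 11, 13, 17, 23, 29, 31, 37, ∞}.
(a,b)_11: α=1, u≡8; β=1, v≡4 (mod 11); (8|11)=-1, (4|11)=+1; sign (−1)^1·-1^1·+1^1 = +1.
(a,b)_∞: sgn(19518499)=+, sgn(1733303)=+, so +1.
(a,b)_13: α=3, u≡3; β=3, v≡10 (mod 13); (3|13)=+1, (10|13)=+1; sign (−1)^0·+1^3·+1^3 = +1.
(a,b)_37: α=1, u≡32; β=0, v≡9 (mod 37); (32|37)=-1, (9|37)=+1; sign (−1)^0·-1^0·+1^1 = +1.
(a,b)_23: α=2, u≡18; β=1, v≡16 (mod 23); (18|23)=+1, (16|23)=+1; sign (−1)^0·+1^1·+1^2 = +1.
(a,b)_3: α=-2, u≡1; β=0, v≡2 (mod 3); (1|3)=+1, (2|3)=-1; sign (−1)^0·+1^0·-1^-2 = +1.
(a,b)_2: α=2, β=-6; u≡3, v≡7 (mod 8); ε(u)ε(v)=1·1, αω(v)=2·0, βω(u)=-6·1; sum ≡ 1  ⇒  -1.
(a,b)_29: α=-2, u≡16; β=0, v≡8 (mod 29); (16|29)=+1, (8|29)=-1; sign (−1)^0·+1^0·-1^-2 = +1.
(a,b)_7: α=3, u≡5; β=0, v≡5 (mod 7); (5|7)=-1, (5|7)=-1; sign (−1)^0·-1^0·-1^3 = -1.
(a,b)_31: α=1, u≡10; β=1, v≡16 (mod 31); (10|31)=+1, (16|31)=+1; sign (−1)^1·+1^1·+1^1 = -1.
(a,b)_17: α=1, u≡4; β=1, v≡11 (mod 17); (4|17)=+1, (11|17)=-1; sign (−1)^0·+1^1·-1^1 = -1.
Ram(19518499, 1733303) = {2, 7, 17, 31}; no ℚ_2-point on the conic.

[2, 7, 17, 31]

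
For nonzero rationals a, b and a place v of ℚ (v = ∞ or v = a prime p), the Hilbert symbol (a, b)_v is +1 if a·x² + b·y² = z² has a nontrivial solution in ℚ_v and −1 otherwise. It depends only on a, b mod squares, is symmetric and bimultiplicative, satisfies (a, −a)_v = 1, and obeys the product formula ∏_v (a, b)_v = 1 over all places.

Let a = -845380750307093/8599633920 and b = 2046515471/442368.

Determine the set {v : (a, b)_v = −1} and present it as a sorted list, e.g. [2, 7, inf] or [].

[3, 5, 7, 17]

Mod squares: a ≡ -385, b ≡ 357. Check v ∈ {∞, 2, 3, 5, 7, 11, 13, 17, 29, 47}.
v=2: v_2(a)=-18, v_2(b)=-14; units ≡ 7, 5 (mod 8); ε·ε+αω+βω = 1·0+-18·1+-14·0 ≡ 0  ⇒  (a,b)_2 = +1.
v=17: a=17^2·(≡14), b=17^1·(≡13) mod 17; (14|17)=-1, (13|17)=+1; (−1)^{2·1·8}·(-1)^1·(+1)^2 = -1.
v=3: a=3^-8·(≡2), b=3^-3·(≡2) mod 3; (2|3)=-1, (2|3)=-1; (−1)^{-8·-3·1}·(-1)^-3·(-1)^-8 = -1.
v=11: a=11^3·(≡9), b=11^2·(≡5) mod 11; (9|11)=+1, (5|11)=+1; (−1)^{3·2·5}·(+1)^2·(+1)^3 = +1.
v=29: a=29^2·(≡19), b=29^2·(≡6) mod 29; (19|29)=-1, (6|29)=+1; (−1)^{2·2·14}·(-1)^2·(+1)^2 = +1.
v=∞: -385 < 0 and 357 > 0  ⇒  (a,b)_∞ = +1.
v=13: a=13^2·(≡5), b=13^2·(≡5) mod 13; (5|13)=-1, (5|13)=-1; (−1)^{2·2·6}·(-1)^2·(-1)^2 = +1.
v=47: a=47^2·(≡20), b=47^0·(≡16) mod 47; (20|47)=-1, (16|47)=+1; (−1)^{2·0·23}·(-1)^0·(+1)^2 = +1.
v=7: a=7^1·(≡2), b=7^1·(≡2) mod 7; (2|7)=+1, (2|7)=+1; (−1)^{1·1·3}·(+1)^1·(+1)^1 = -1.
v=5: a=5^-1·(≡3), b=5^0·(≡2) mod 5; (3|5)=-1, (2|5)=-1; (−1)^{-1·0·2}·(-1)^0·(-1)^-1 = -1.
|Ram(-385, 357)| = 4, even; anisotropic at {3, 5, 7, 17}.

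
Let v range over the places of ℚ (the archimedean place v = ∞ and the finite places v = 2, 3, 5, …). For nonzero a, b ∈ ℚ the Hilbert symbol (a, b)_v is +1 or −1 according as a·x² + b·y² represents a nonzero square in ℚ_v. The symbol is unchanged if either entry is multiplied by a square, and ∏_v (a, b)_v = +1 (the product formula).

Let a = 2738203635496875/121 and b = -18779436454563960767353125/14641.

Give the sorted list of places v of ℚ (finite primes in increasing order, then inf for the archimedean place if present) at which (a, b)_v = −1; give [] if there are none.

(a, b) ≡ (195, -45885) mod (ℚ^×)²; places V = {2, 3, 5, 7, 11, 13, 17, 19, 23, ∞}.
(a,b)_17: α=0, u≡4; β=2, v≡4 (mod 17); (4|17)=+1, (4|17)=+1; sign (−1)^0·+1^2·+1^0 = +1.
(a,b)_7: α=6, u≡5; β=5, v≡2 (mod 7); (5|7)=-1, (2|7)=+1; sign (−1)^0·-1^5·+1^6 = -1.
(a,b)_∞: sgn(195)=+, sgn(-45885)=−, so +1.
(a,b)_13: α=1, u≡7; β=2, v≡2 (mod 13); (7|13)=-1, (2|13)=-1; sign (−1)^0·-1^2·-1^1 = -1.
(a,b)_2: α=0, β=0; u≡3, v≡3 (mod 8); ε(u)ε(v)=1·1, αω(v)=0·1, βω(u)=0·1; sum ≡ 1  ⇒  -1.
(a,b)_3: α=1, u≡2; β=5, v≡2 (mod 3); (2|3)=-1, (2|3)=-1; sign (−1)^1·-1^5·-1^1 = -1.
(a,b)_5: α=5, u≡4; β=5, v≡2 (mod 5); (4|5)=+1, (2|5)=-1; sign (−1)^0·+1^5·-1^5 = -1.
(a,b)_11: α=-2, u≡7; β=-4, v≡10 (mod 11); (7|11)=-1, (10|11)=-1; sign (−1)^0·-1^-4·-1^-2 = +1.
(a,b)_23: α=2, u≡17; β=3, v≡16 (mod 23); (17|23)=-1, (16|23)=+1; sign (−1)^0·-1^3·+1^2 = -1.
(a,b)_19: α=2, u≡7; β=5, v≡17 (mod 19); (7|19)=+1, (17|19)=+1; sign (−1)^0·+1^5·+1^2 = +1.
|Ram(195, -45885)| = 6, even; anisotropic at {2, 3, 5, 7, 13, 23}.

[2, 3, 5, 7, 13, 23]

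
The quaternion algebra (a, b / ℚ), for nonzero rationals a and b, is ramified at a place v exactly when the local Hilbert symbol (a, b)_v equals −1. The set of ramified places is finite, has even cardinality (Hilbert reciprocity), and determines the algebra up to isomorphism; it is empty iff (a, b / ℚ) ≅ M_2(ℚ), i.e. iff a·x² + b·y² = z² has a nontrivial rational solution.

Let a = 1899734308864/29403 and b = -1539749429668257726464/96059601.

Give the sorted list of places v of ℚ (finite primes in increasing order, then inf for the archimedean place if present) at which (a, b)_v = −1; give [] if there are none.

(a, b) ≡ (113584242, -2021) mod (ℚ^×)²; places V = {2, 3, 7, 11, 13, 17, 19, 29, 43, 47, ∞}.
(a,b)_43: α=1, u≡31; β=1, v≡19 (mod 43); (31|43)=+1, (19|43)=-1; sign (−1)^1·+1^1·-1^1 = +1.
(a,b)_17: α=1, u≡2; β=2, v≡15 (mod 17); (2|17)=+1, (15|17)=+1; sign (−1)^0·+1^2·+1^1 = +1.
(a,b)_47: α=1, u≡33; β=1, v≡16 (mod 47); (33|47)=-1, (16|47)=+1; sign (−1)^1·-1^1·+1^1 = +1.
(a,b)_2: α=11, β=20; u≡1, v≡3 (mod 8); ε(u)ε(v)=0·1, αω(v)=11·1, βω(u)=20·0; sum ≡ 1  ⇒  -1.
(a,b)_13: α=0, u≡8; β=2, v≡8 (mod 13); (8|13)=-1, (8|13)=-1; sign (−1)^0·-1^2·-1^0 = +1.
(a,b)_3: α=-5, u≡1; β=-8, v≡1 (mod 3); (1|3)=+1, (1|3)=+1; sign (−1)^0·+1^-8·+1^-5 = +1.
(a,b)_∞: sgn(113584242)=+, sgn(-2021)=−, so +1.
(a,b)_11: α=-2, u≡7; β=-4, v≡3 (mod 11); (7|11)=-1, (3|11)=+1; sign (−1)^0·-1^-4·+1^-2 = +1.
(a,b)_19: α=1, u≡8; β=2, v≡3 (mod 19); (8|19)=-1, (3|19)=-1; sign (−1)^0·-1^2·-1^1 = -1.
(a,b)_29: α=1, u≡28; β=2, v≡9 (mod 29); (28|29)=+1, (9|29)=+1; sign (−1)^0·+1^2·+1^1 = +1.
(a,b)_7: α=2, u≡2; β=2, v≡1 (mod 7); (2|7)=+1, (1|7)=+1; sign (−1)^0·+1^2·+1^2 = +1.
(113584242, -2021 / ℚ) ramifies at {2, 19}: a division algebra.

[2, 19]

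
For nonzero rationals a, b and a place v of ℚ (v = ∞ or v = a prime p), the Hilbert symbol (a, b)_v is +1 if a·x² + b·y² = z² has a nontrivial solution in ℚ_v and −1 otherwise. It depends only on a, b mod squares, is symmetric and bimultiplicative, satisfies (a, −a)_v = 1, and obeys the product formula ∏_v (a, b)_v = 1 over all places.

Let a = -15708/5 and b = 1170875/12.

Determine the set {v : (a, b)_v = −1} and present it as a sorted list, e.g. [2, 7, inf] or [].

[5, 11, 17, 29]

Mod squares: a ≡ -19635, b ≡ 140505. Check v ∈ {∞, 2, 3, 5, 7, 11, 17, 19, 29}.
v=∞: -19635 < 0 and 140505 > 0  ⇒  (a,b)_∞ = +1.
v=29: a=29^0·(≡2), b=29^1·(≡3) mod 29; (2|29)=-1, (3|29)=-1; (−1)^{0·1·14}·(-1)^1·(-1)^0 = -1.
v=11: a=11^1·(≡7), b=11^0·(≡2) mod 11; (7|11)=-1, (2|11)=-1; (−1)^{1·0·5}·(-1)^0·(-1)^1 = -1.
v=19: a=19^0·(≡1), b=19^1·(≡7) mod 19; (1|19)=+1, (7|19)=+1; (−1)^{0·1·9}·(+1)^1·(+1)^0 = +1.
v=17: a=17^1·(≡9), b=17^1·(≡12) mod 17; (9|17)=+1, (12|17)=-1; (−1)^{1·1·8}·(+1)^1·(-1)^1 = -1.
v=7: a=7^1·(≡2), b=7^0·(≡4) mod 7; (2|7)=+1, (4|7)=+1; (−1)^{1·0·3}·(+1)^0·(+1)^1 = +1.
v=2: v_2(a)=2, v_2(b)=-2; units ≡ 5, 1 (mod 8); ε·ε+αω+βω = 0·0+2·0+-2·1 ≡ 0  ⇒  (a,b)_2 = +1.
v=5: a=5^-1·(≡2), b=5^3·(≡1) mod 5; (2|5)=-1, (1|5)=+1; (−1)^{-1·3·2}·(-1)^3·(+1)^-1 = -1.
v=3: a=3^1·(≡1), b=3^-1·(≡2) mod 3; (1|3)=+1, (2|3)=-1; (−1)^{1·-1·1}·(+1)^-1·(-1)^1 = +1.
(-19635, 140505 / ℚ) ramifies at {5, 11, 17, 29}: a division algebra.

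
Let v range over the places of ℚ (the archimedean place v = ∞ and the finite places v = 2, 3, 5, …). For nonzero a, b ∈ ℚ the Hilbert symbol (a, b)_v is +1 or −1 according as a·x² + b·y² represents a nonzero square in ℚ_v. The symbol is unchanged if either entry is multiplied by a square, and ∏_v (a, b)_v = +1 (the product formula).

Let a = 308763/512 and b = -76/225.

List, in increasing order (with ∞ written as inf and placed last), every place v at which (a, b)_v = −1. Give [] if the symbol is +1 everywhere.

Mod squares: a ≡ 406, b ≡ -19. Check v ∈ {∞, 2, 3, 5, 7, 13, 19, 29}.
v=∞: 406 > 0 and -19 < 0  ⇒  (a,b)_∞ = +1.
v=19: a=19^0·(≡6), b=19^1·(≡14) mod 19; (6|19)=+1, (14|19)=-1; (−1)^{0·1·9}·(+1)^1·(-1)^0 = +1.
v=7: a=7^1·(≡2), b=7^0·(≡1) mod 7; (2|7)=+1, (1|7)=+1; (−1)^{1·0·3}·(+1)^0·(+1)^1 = +1.
v=2: v_2(a)=-9, v_2(b)=2; units ≡ 3, 5 (mod 8); ε·ε+αω+βω = 1·0+-9·1+2·1 ≡ 1  ⇒  (a,b)_2 = -1.
v=29: a=29^1·(≡17), b=29^0·(≡15) mod 29; (17|29)=-1, (15|29)=-1; (−1)^{1·0·14}·(-1)^0·(-1)^1 = -1.
v=13: a=13^2·(≡4), b=13^0·(≡7) mod 13; (4|13)=+1, (7|13)=-1; (−1)^{2·0·6}·(+1)^0·(-1)^2 = +1.
v=5: a=5^0·(≡4), b=5^-2·(≡1) mod 5; (4|5)=+1, (1|5)=+1; (−1)^{0·-2·2}·(+1)^-2·(+1)^0 = +1.
v=3: a=3^2·(≡1), b=3^-2·(≡2) mod 3; (1|3)=+1, (2|3)=-1; (−1)^{2·-2·1}·(+1)^-2·(-1)^2 = +1.
Ram(406, -19) = {2, 29}; no ℚ_2-point on the conic.

[2, 29]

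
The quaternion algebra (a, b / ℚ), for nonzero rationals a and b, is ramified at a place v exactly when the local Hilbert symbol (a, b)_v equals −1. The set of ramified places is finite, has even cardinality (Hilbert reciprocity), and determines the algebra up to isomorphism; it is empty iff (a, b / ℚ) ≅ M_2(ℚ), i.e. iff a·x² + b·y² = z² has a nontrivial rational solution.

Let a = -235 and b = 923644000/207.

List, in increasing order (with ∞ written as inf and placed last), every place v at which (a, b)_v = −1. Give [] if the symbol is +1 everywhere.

(a, b) ≡ (-235, 183770) mod (ℚ^×)²; places V = {2, 3, 5, 17, 23, 47, ∞}.
(a,b)_∞: sgn(-235)=−, sgn(183770)=+, so +1.
(a,b)_2: α=0, β=5; u≡5, v≡5 (mod 8); ε(u)ε(v)=0·0, αω(v)=0·1, βω(u)=5·1; sum ≡ 1  ⇒  -1.
(a,b)_17: α=0, u≡3; β=3, v≡16 (mod 17); (3|17)=-1, (16|17)=+1; sign (−1)^0·-1^3·+1^0 = -1.
(a,b)_47: α=1, u≡42; β=1, v≡14 (mod 47); (42|47)=+1, (14|47)=+1; sign (−1)^1·+1^1·+1^1 = -1.
(a,b)_23: α=0, u≡18; β=-1, v≡2 (mod 23); (18|23)=+1, (2|23)=+1; sign (−1)^0·+1^-1·+1^0 = +1.
(a,b)_3: α=0, u≡2; β=-2, v≡2 (mod 3); (2|3)=-1, (2|3)=-1; sign (−1)^0·-1^-2·-1^0 = +1.
(a,b)_5: α=1, u≡3; β=3, v≡1 (mod 5); (3|5)=-1, (1|5)=+1; sign (−1)^0·-1^3·+1^1 = -1.
Ram(-235, 183770) = {2, 5, 17, 47}; no ℚ_2-point on the conic.

[2, 5, 17, 47]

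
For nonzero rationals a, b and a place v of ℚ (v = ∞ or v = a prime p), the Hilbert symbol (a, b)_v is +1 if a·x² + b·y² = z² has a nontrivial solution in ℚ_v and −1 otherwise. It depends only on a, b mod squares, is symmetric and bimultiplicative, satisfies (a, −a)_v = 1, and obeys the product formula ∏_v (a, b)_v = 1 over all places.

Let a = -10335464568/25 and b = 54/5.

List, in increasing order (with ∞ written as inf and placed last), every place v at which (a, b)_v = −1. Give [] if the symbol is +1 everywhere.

[5, 11]

(a, b) ≡ (-4862, 30) mod (ℚ^×)²; places V = {2, 3, 5, 11, 13, 17, ∞}.
(a,b)_3: α=12, u≡1; β=3, v≡1 (mod 3); (1|3)=+1, (1|3)=+1; sign (−1)^0·+1^3·+1^12 = +1.
(a,b)_13: α=1, u≡1; β=0, v≡3 (mod 13); (1|13)=+1, (3|13)=+1; sign (−1)^0·+1^0·+1^1 = +1.
(a,b)_2: α=3, β=1; u≡1, v≡7 (mod 8); ε(u)ε(v)=0·1, αω(v)=3·0, βω(u)=1·0; sum ≡ 0  ⇒  +1.
(a,b)_5: α=-2, u≡2; β=-1, v≡4 (mod 5); (2|5)=-1, (4|5)=+1; sign (−1)^0·-1^-1·+1^-2 = -1.
(a,b)_11: α=1, u≡9; β=0, v≡2 (mod 11); (9|11)=+1, (2|11)=-1; sign (−1)^0·+1^0·-1^1 = -1.
(a,b)_∞: sgn(-4862)=−, sgn(30)=+, so +1.
(a,b)_17: α=1, u≡6; β=0, v≡4 (mod 17); (6|17)=-1, (4|17)=+1; sign (−1)^0·-1^0·+1^1 = +1.
|Ram(-4862, 30)| = 2, even; anisotropic at {5, 11}.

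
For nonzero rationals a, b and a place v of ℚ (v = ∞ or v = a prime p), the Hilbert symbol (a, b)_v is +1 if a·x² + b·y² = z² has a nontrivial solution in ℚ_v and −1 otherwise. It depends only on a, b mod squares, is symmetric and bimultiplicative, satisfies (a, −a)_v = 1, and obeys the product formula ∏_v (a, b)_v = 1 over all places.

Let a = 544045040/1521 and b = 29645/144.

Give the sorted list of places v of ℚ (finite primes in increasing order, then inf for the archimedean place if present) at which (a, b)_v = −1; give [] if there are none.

[5, 37]

(a, b) ≡ (5735, 5) mod (ℚ^×)²; places V = {2, 3, 5, 7, 11, 13, 31, 37, ∞}.
(a,b)_7: α=2, u≡4; β=2, v≡6 (mod 7); (4|7)=+1, (6|7)=-1; sign (−1)^0·+1^2·-1^2 = +1.
(a,b)_31: α=1, u≡29; β=0, v≡2 (mod 31); (29|31)=-1, (2|31)=+1; sign (−1)^0·-1^0·+1^1 = +1.
(a,b)_13: α=-2, u≡5; β=0, v≡5 (mod 13); (5|13)=-1, (5|13)=-1; sign (−1)^0·-1^0·-1^-2 = +1.
(a,b)_37: α=1, u≡30; β=0, v≡35 (mod 37); (30|37)=+1, (35|37)=-1; sign (−1)^0·+1^0·-1^1 = -1.
(a,b)_11: α=2, u≡4; β=2, v≡3 (mod 11); (4|11)=+1, (3|11)=+1; sign (−1)^0·+1^2·+1^2 = +1.
(a,b)_2: α=4, β=-4; u≡7, v≡5 (mod 8); ε(u)ε(v)=1·0, αω(v)=4·1, βω(u)=-4·0; sum ≡ 0  ⇒  +1.
(a,b)_5: α=1, u≡3; β=1, v≡1 (mod 5); (3|5)=-1, (1|5)=+1; sign (−1)^0·-1^1·+1^1 = -1.
(a,b)_∞: sgn(5735)=+, sgn(5)=+, so +1.
(a,b)_3: α=-2, u≡2; β=-2, v≡2 (mod 3); (2|3)=-1, (2|3)=-1; sign (−1)^0·-1^-2·-1^-2 = +1.
Ram(5735, 5) = {5, 37}; no ℚ_5-point on the conic.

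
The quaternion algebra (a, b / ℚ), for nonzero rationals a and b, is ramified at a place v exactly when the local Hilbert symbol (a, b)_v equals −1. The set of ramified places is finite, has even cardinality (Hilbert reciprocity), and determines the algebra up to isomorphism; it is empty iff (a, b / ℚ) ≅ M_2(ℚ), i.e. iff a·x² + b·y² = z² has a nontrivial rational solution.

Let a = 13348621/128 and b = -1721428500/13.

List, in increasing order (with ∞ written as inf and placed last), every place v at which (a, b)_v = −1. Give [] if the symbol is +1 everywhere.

(a, b) ≡ (92378, -2145) mod (ℚ^×)²; places V = {2, 3, 5, 11, 13, 17, 19, ∞}.
(a,b)_∞: sgn(92378)=+, sgn(-2145)=−, so +1.
(a,b)_19: α=1, u≡16; β=2, v≡18 (mod 19); (16|19)=+1, (18|19)=-1; sign (−1)^0·+1^2·-1^1 = -1.
(a,b)_17: α=3, u≡11; β=2, v≡10 (mod 17); (11|17)=-1, (10|17)=-1; sign (−1)^0·-1^2·-1^3 = -1.
(a,b)_3: α=0, u≡2; β=1, v≡2 (mod 3); (2|3)=-1, (2|3)=-1; sign (−1)^0·-1^1·-1^0 = -1.
(a,b)_13: α=1, u≡7; β=-1, v≡1 (mod 13); (7|13)=-1, (1|13)=+1; sign (−1)^0·-1^-1·+1^1 = -1.
(a,b)_5: α=0, u≡2; β=3, v≡4 (mod 5); (2|5)=-1, (4|5)=+1; sign (−1)^0·-1^3·+1^0 = -1.
(a,b)_2: α=-7, β=2; u≡5, v≡7 (mod 8); ε(u)ε(v)=0·1, αω(v)=-7·0, βω(u)=2·1; sum ≡ 0  ⇒  +1.
(a,b)_11: α=1, u≡5; β=1, v≡1 (mod 11); (5|11)=+1, (1|11)=+1; sign (−1)^1·+1^1·+1^1 = -1.
(92378, -2145 / ℚ) ramifies at {3, 5, 11, 13, 17, 19}: a division algebra.

[3, 5, 11, 13, 17, 19]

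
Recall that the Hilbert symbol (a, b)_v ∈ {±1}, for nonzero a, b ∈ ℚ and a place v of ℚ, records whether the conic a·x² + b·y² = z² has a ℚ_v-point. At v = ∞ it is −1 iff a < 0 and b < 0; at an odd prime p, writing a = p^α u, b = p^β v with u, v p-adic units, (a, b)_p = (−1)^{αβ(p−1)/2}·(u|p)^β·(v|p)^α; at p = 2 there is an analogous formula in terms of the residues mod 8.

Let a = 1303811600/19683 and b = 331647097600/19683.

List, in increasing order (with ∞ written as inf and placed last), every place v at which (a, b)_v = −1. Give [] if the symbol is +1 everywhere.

Mod squares: a ≡ 199563, b ≡ 155459577. Check v ∈ {∞, 2, 3, 5, 7, 13, 17, 19, 41, 43}.
v=17: a=17^1·(≡1), b=17^1·(≡7) mod 17; (1|17)=+1, (7|17)=-1; (−1)^{1·1·8}·(+1)^1·(-1)^1 = -1.
v=7: a=7^3·(≡3), b=7^1·(≡5) mod 7; (3|7)=-1, (5|7)=-1; (−1)^{3·1·3}·(-1)^1·(-1)^3 = -1.
v=19: a=19^0·(≡16), b=19^1·(≡18) mod 19; (16|19)=+1, (18|19)=-1; (−1)^{0·1·9}·(+1)^1·(-1)^0 = +1.
v=∞: 199563 > 0 and 155459577 > 0  ⇒  (a,b)_∞ = +1.
v=13: a=13^1·(≡7), b=13^1·(≡7) mod 13; (7|13)=-1, (7|13)=-1; (−1)^{1·1·6}·(-1)^1·(-1)^1 = +1.
v=3: a=3^-9·(≡2), b=3^-9·(≡1) mod 3; (2|3)=-1, (1|3)=+1; (−1)^{-9·-9·1}·(-1)^-9·(+1)^-9 = +1.
v=41: a=41^0·(≡40), b=41^1·(≡3) mod 41; (40|41)=+1, (3|41)=-1; (−1)^{0·1·20}·(+1)^1·(-1)^0 = +1.
v=43: a=43^1·(≡11), b=43^1·(≡32) mod 43; (11|43)=+1, (32|43)=-1; (−1)^{1·1·21}·(+1)^1·(-1)^1 = +1.
v=5: a=5^2·(≡3), b=5^2·(≡3) mod 5; (3|5)=-1, (3|5)=-1; (−1)^{2·2·2}·(-1)^2·(-1)^2 = +1.
v=2: v_2(a)=4, v_2(b)=8; units ≡ 3, 1 (mod 8); ε·ε+αω+βω = 1·0+4·0+8·1 ≡ 0  ⇒  (a,b)_2 = +1.
(199563, 155459577 / ℚ) ramifies at {7, 17}: a division algebra.

[7, 17]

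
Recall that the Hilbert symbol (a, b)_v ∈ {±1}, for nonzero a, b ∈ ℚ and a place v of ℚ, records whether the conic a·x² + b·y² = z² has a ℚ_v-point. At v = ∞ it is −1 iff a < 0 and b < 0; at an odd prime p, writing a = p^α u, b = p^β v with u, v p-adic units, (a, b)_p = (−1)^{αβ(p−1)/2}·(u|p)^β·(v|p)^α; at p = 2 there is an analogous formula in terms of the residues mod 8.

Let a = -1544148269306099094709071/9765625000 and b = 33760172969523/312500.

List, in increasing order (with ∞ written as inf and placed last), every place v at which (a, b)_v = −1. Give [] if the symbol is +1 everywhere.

[3, 11]

Mod squares: a ≡ -24310, b ≡ 15015. Check v ∈ {∞, 2, 3, 5, 7, 11, 13, 17}.
v=3: a=3^12·(≡2), b=3^9·(≡1) mod 3; (2|3)=-1, (1|3)=+1; (−1)^{12·9·1}·(-1)^9·(+1)^12 = -1.
v=5: a=5^-13·(≡3), b=5^-7·(≡2) mod 5; (3|5)=-1, (2|5)=-1; (−1)^{-13·-7·2}·(-1)^-7·(-1)^-13 = +1.
v=17: a=17^3·(≡2), b=17^2·(≡13) mod 17; (2|17)=+1, (13|17)=+1; (−1)^{3·2·8}·(+1)^2·(+1)^3 = +1.
v=11: a=11^5·(≡5), b=11^3·(≡4) mod 11; (5|11)=+1, (4|11)=+1; (−1)^{5·3·5}·(+1)^3·(+1)^5 = -1.
v=13: a=13^1·(≡2), b=13^1·(≡6) mod 13; (2|13)=-1, (6|13)=-1; (−1)^{1·1·6}·(-1)^1·(-1)^1 = +1.
v=∞: -24310 < 0 and 15015 > 0  ⇒  (a,b)_∞ = +1.
v=7: a=7^10·(≡1), b=7^3·(≡5) mod 7; (1|7)=+1, (5|7)=-1; (−1)^{10·3·3}·(+1)^3·(-1)^10 = +1.
v=2: v_2(a)=-3, v_2(b)=-2; units ≡ 5, 7 (mod 8); ε·ε+αω+βω = 0·1+-3·0+-2·1 ≡ 0  ⇒  (a,b)_2 = +1.
(-24310, 15015 / ℚ) ramifies at {3, 11}: a division algebra.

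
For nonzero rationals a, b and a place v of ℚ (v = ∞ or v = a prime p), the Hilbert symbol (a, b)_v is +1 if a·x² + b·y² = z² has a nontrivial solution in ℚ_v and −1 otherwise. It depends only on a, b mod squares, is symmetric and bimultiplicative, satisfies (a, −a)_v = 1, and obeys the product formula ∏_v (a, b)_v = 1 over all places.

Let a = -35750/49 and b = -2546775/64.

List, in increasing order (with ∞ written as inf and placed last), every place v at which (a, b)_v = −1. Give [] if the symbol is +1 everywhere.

(a, b) ≡ (-1430, -231) mod (ℚ^×)²; places V = {2, 3, 5, 7, 11, 13, ∞}.
(a,b)_5: α=3, u≡1; β=2, v≡1 (mod 5); (1|5)=+1, (1|5)=+1; sign (−1)^0·+1^2·+1^3 = +1.
(a,b)_2: α=1, β=-6; u≡5, v≡1 (mod 8); ε(u)ε(v)=0·0, αω(v)=1·0, βω(u)=-6·1; sum ≡ 0  ⇒  +1.
(a,b)_7: α=-2, u≡6; β=3, v≡2 (mod 7); (6|7)=-1, (2|7)=+1; sign (−1)^0·-1^3·+1^-2 = -1.
(a,b)_3: α=0, u≡1; β=3, v≡1 (mod 3); (1|3)=+1, (1|3)=+1; sign (−1)^0·+1^3·+1^0 = +1.
(a,b)_11: α=1, u≡10; β=1, v≡4 (mod 11); (10|11)=-1, (4|11)=+1; sign (−1)^1·-1^1·+1^1 = +1.
(a,b)_13: α=1, u≡11; β=0, v≡10 (mod 13); (11|13)=-1, (10|13)=+1; sign (−1)^0·-1^0·+1^1 = +1.
(a,b)_∞: sgn(-1430)=−, sgn(-231)=−, so -1.
|Ram(-1430, -231)| = 2, even; anisotropic at {7, ∞}.

[7, inf]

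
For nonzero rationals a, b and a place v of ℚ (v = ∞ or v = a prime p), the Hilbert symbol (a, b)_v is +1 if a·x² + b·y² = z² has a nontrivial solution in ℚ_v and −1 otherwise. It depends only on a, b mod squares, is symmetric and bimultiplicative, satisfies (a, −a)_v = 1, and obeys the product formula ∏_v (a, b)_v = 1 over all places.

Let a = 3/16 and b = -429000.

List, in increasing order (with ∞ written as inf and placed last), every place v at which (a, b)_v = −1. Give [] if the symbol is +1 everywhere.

Mod squares: a ≡ 3, b ≡ -4290. Check v ∈ {∞, 2, 3, 5, 11, 13}.
v=13: a=13^0·(≡1), b=13^1·(≡7) mod 13; (1|13)=+1, (7|13)=-1; (−1)^{0·1·6}·(+1)^1·(-1)^0 = +1.
v=5: a=5^0·(≡3), b=5^3·(≡3) mod 5; (3|5)=-1, (3|5)=-1; (−1)^{0·3·2}·(-1)^3·(-1)^0 = -1.
v=3: a=3^1·(≡1), b=3^1·(≡1) mod 3; (1|3)=+1, (1|3)=+1; (−1)^{1·1·1}·(+1)^1·(+1)^1 = -1.
v=2: v_2(a)=-4, v_2(b)=3; units ≡ 3, 7 (mod 8); ε·ε+αω+βω = 1·1+-4·0+3·1 ≡ 0  ⇒  (a,b)_2 = +1.
v=∞: 3 > 0 and -4290 < 0  ⇒  (a,b)_∞ = +1.
v=11: a=11^0·(≡5), b=11^1·(≡6) mod 11; (5|11)=+1, (6|11)=-1; (−1)^{0·1·5}·(+1)^1·(-1)^0 = +1.
|Ram(3, -4290)| = 2, even; anisotropic at {3, 5}.

[3, 5]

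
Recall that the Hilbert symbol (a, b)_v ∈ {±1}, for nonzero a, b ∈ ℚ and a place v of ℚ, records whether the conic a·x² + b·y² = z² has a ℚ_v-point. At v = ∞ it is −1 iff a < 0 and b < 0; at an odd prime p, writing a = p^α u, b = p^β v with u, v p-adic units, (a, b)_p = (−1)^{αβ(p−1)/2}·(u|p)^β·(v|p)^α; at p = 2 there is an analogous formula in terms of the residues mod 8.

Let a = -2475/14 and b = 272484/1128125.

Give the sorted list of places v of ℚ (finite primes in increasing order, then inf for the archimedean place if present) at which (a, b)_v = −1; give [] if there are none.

Mod squares: a ≡ -154, b ≡ 5. Check v ∈ {∞, 2, 3, 5, 7, 11, 19, 29}.
v=2: v_2(a)=-1, v_2(b)=2; units ≡ 3, 5 (mod 8); ε·ε+αω+βω = 1·0+-1·1+2·1 ≡ 1  ⇒  (a,b)_2 = -1.
v=29: a=29^0·(≡20), b=29^2·(≡6) mod 29; (20|29)=+1, (6|29)=+1; (−1)^{0·2·14}·(+1)^2·(+1)^0 = +1.
v=11: a=11^1·(≡2), b=11^0·(≡4) mod 11; (2|11)=-1, (4|11)=+1; (−1)^{1·0·5}·(-1)^0·(+1)^1 = +1.
v=5: a=5^2·(≡4), b=5^-5·(≡4) mod 5; (4|5)=+1, (4|5)=+1; (−1)^{2·-5·2}·(+1)^-5·(+1)^2 = +1.
v=3: a=3^2·(≡2), b=3^4·(≡2) mod 3; (2|3)=-1, (2|3)=-1; (−1)^{2·4·1}·(-1)^4·(-1)^2 = +1.
v=∞: -154 < 0 and 5 > 0  ⇒  (a,b)_∞ = +1.
v=7: a=7^-1·(≡5), b=7^0·(≡6) mod 7; (5|7)=-1, (6|7)=-1; (−1)^{-1·0·3}·(-1)^0·(-1)^-1 = -1.
v=19: a=19^0·(≡1), b=19^-2·(≡9) mod 19; (1|19)=+1, (9|19)=+1; (−1)^{0·-2·9}·(+1)^-2·(+1)^0 = +1.
Ram(-154, 5) = {2, 7}; no ℚ_2-point on the conic.

[2, 7]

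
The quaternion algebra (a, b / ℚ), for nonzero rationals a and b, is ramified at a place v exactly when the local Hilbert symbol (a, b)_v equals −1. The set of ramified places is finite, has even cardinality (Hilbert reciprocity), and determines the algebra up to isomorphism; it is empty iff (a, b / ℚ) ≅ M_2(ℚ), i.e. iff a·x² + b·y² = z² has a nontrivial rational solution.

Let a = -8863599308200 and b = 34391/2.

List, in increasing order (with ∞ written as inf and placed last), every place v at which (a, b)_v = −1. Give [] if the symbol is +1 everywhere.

(a, b) ≡ (-442, 238) mod (ℚ^×)²; places V = {2, 5, 7, 13, 17, ∞}.
(a,b)_∞: sgn(-442)=−, sgn(238)=+, so +1.
(a,b)_5: α=2, u≡2; β=0, v≡3 (mod 5); (2|5)=-1, (3|5)=-1; sign (−1)^0·-1^0·-1^2 = +1.
(a,b)_13: α=1, u≡5; β=0, v≡3 (mod 13); (5|13)=-1, (3|13)=+1; sign (−1)^0·-1^0·+1^1 = +1.
(a,b)_7: α=4, u≡6; β=1, v≡3 (mod 7); (6|7)=-1, (3|7)=-1; sign (−1)^0·-1^1·-1^4 = -1.
(a,b)_2: α=3, β=-1; u≡3, v≡7 (mod 8); ε(u)ε(v)=1·1, αω(v)=3·0, βω(u)=-1·1; sum ≡ 0  ⇒  +1.
(a,b)_17: α=5, u≡4; β=3, v≡12 (mod 17); (4|17)=+1, (12|17)=-1; sign (−1)^0·+1^3·-1^5 = -1.
|Ram(-442, 238)| = 2, even; anisotropic at {7, 17}.

[7, 17]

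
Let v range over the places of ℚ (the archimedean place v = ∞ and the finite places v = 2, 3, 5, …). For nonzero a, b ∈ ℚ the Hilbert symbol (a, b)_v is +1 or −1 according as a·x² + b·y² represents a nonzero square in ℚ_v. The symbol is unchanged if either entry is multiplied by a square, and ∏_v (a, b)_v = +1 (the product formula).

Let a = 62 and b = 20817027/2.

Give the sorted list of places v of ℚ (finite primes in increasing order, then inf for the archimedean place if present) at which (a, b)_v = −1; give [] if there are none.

(a, b) ≡ (62, 4626006) mod (ℚ^×)²; places V = {2, 3, 7, 11, 17, 19, 31, ∞}.
(a,b)_3: α=0, u≡2; β=3, v≡2 (mod 3); (2|3)=-1, (2|3)=-1; sign (−1)^0·-1^3·-1^0 = -1.
(a,b)_∞: sgn(62)=+, sgn(4626006)=+, so +1.
(a,b)_7: α=0, u≡6; β=1, v≡1 (mod 7); (6|7)=-1, (1|7)=+1; sign (−1)^0·-1^1·+1^0 = -1.
(a,b)_11: α=0, u≡7; β=1, v≡3 (mod 11); (7|11)=-1, (3|11)=+1; sign (−1)^0·-1^1·+1^0 = -1.
(a,b)_19: α=0, u≡5; β=1, v≡18 (mod 19); (5|19)=+1, (18|19)=-1; sign (−1)^0·+1^1·-1^0 = +1.
(a,b)_31: α=1, u≡2; β=1, v≡13 (mod 31); (2|31)=+1, (13|31)=-1; sign (−1)^1·+1^1·-1^1 = +1.
(a,b)_2: α=1, β=-1; u≡7, v≡3 (mod 8); ε(u)ε(v)=1·1, αω(v)=1·1, βω(u)=-1·0; sum ≡ 0  ⇒  +1.
(a,b)_17: α=0, u≡11; β=1, v≡2 (mod 17); (11|17)=-1, (2|17)=+1; sign (−1)^0·-1^1·+1^0 = -1.
Ram(62, 4626006) = {3, 7, 11, 17}; no ℚ_3-point on the conic.

[3, 7, 11, 17]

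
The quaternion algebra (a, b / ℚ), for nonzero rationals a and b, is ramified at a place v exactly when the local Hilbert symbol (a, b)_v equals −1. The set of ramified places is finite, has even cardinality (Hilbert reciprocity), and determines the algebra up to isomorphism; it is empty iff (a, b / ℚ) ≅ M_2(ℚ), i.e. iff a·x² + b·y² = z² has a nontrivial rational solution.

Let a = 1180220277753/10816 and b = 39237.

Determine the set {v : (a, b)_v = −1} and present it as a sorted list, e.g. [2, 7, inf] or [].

[31, 41]

(a, b) ≡ (110577, 39237) mod (ℚ^×)²; places V = {2, 3, 11, 13, 29, 31, 41, ∞}.
(a,b)_29: α=1, u≡21; β=1, v≡19 (mod 29); (21|29)=-1, (19|29)=-1; sign (−1)^0·-1^1·-1^1 = +1.
(a,b)_2: α=-6, β=0; u≡1, v≡5 (mod 8); ε(u)ε(v)=0·0, αω(v)=-6·1, βω(u)=0·0; sum ≡ 0  ⇒  +1.
(a,b)_13: α=-2, u≡3; β=0, v≡3 (mod 13); (3|13)=+1, (3|13)=+1; sign (−1)^0·+1^0·+1^-2 = +1.
(a,b)_11: α=4, u≡5; β=1, v≡3 (mod 11); (5|11)=+1, (3|11)=+1; sign (−1)^0·+1^1·+1^4 = +1.
(a,b)_3: α=7, u≡1; β=1, v≡2 (mod 3); (1|3)=+1, (2|3)=-1; sign (−1)^1·+1^1·-1^7 = +1.
(a,b)_∞: sgn(110577)=+, sgn(39237)=+, so +1.
(a,b)_31: α=1, u≡28; β=0, v≡22 (mod 31); (28|31)=+1, (22|31)=-1; sign (−1)^0·+1^0·-1^1 = -1.
(a,b)_41: α=1, u≡21; β=1, v≡14 (mod 41); (21|41)=+1, (14|41)=-1; sign (−1)^0·+1^1·-1^1 = -1.
(110577, 39237 / ℚ) ramifies at {31, 41}: a division algebra.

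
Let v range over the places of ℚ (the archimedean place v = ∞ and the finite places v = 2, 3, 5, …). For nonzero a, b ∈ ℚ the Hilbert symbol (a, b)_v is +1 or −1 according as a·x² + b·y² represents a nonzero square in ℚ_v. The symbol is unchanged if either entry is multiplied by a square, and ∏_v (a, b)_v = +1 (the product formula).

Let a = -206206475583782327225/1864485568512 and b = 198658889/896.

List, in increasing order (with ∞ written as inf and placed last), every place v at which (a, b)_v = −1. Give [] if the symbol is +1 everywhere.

(a, b) ≡ (-1463, 79534) mod (ℚ^×)²; places V = {2, 3, 5, 7, 11, 13, 17, 19, 23, ∞}.
(a,b)_19: α=3, u≡13; β=1, v≡4 (mod 19); (13|19)=-1, (4|19)=+1; sign (−1)^1·-1^1·+1^3 = +1.
(a,b)_7: α=-3, u≡1; β=-1, v≡1 (mod 7); (1|7)=+1, (1|7)=+1; sign (−1)^1·+1^-1·+1^-3 = -1.
(a,b)_5: α=2, u≡3; β=0, v≡4 (mod 5); (3|5)=-1, (4|5)=+1; sign (−1)^0·-1^0·+1^2 = +1.
(a,b)_13: α=2, u≡8; β=1, v≡8 (mod 13); (8|13)=-1, (8|13)=-1; sign (−1)^0·-1^1·-1^2 = -1.
(a,b)_∞: sgn(-1463)=−, sgn(79534)=+, so +1.
(a,b)_17: α=4, u≡13; β=2, v≡9 (mod 17); (13|17)=+1, (9|17)=+1; sign (−1)^0·+1^2·+1^4 = +1.
(a,b)_3: α=-4, u≡1; β=0, v≡1 (mod 3); (1|3)=+1, (1|3)=+1; sign (−1)^0·+1^0·+1^-4 = +1.
(a,b)_2: α=-26, β=-7; u≡1, v≡7 (mod 8); ε(u)ε(v)=0·1, αω(v)=-26·0, βω(u)=-7·0; sum ≡ 0  ⇒  +1.
(a,b)_23: α=2, u≡16; β=1, v≡8 (mod 23); (16|23)=+1, (8|23)=+1; sign (−1)^0·+1^1·+1^2 = +1.
(a,b)_11: α=5, u≡2; β=2, v≡3 (mod 11); (2|11)=-1, (3|11)=+1; sign (−1)^0·-1^2·+1^5 = +1.
|Ram(-1463, 79534)| = 2, even; anisotropic at {7, 13}.

[7, 13]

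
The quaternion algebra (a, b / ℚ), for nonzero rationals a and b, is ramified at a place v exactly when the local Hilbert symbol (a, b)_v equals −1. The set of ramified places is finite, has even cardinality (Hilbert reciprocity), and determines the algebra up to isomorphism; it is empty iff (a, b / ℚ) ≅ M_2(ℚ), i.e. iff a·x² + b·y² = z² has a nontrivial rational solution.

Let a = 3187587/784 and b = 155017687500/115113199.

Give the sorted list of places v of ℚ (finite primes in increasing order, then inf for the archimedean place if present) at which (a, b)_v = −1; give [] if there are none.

(a, b) ≡ (1443, 8543197) mod (ℚ^×)²; places V = {2, 3, 5, 7, 13, 17, 29, 31, 37, 41, 43, 47, ∞}.
(a,b)_43: α=0, u≡4; β=1, v≡20 (mod 43); (4|43)=+1, (20|43)=-1; sign (−1)^0·+1^1·-1^0 = +1.
(a,b)_37: α=1, u≡18; β=0, v≡18 (mod 37); (18|37)=-1, (18|37)=-1; sign (−1)^0·-1^0·-1^1 = -1.
(a,b)_31: α=0, u≡22; β=-1, v≡18 (mod 31); (22|31)=-1, (18|31)=+1; sign (−1)^0·-1^-1·+1^0 = -1.
(a,b)_47: α=2, u≡26; β=-2, v≡7 (mod 47); (26|47)=-1, (7|47)=+1; sign (−1)^0·-1^-2·+1^2 = +1.
(a,b)_13: α=1, u≡8; β=1, v≡11 (mod 13); (8|13)=-1, (11|13)=-1; sign (−1)^0·-1^1·-1^1 = +1.
(a,b)_7: α=-2, u≡2; β=0, v≡5 (mod 7); (2|7)=+1, (5|7)=-1; sign (−1)^0·+1^0·-1^-2 = +1.
(a,b)_5: α=0, u≡3; β=6, v≡3 (mod 5); (3|5)=-1, (3|5)=-1; sign (−1)^0·-1^6·-1^0 = +1.
(a,b)_41: α=0, u≡33; β=-2, v≡6 (mod 41); (33|41)=+1, (6|41)=-1; sign (−1)^0·+1^-2·-1^0 = +1.
(a,b)_2: α=-4, β=2; u≡3, v≡5 (mod 8); ε(u)ε(v)=1·0, αω(v)=-4·1, βω(u)=2·1; sum ≡ 0  ⇒  +1.
(a,b)_29: α=0, u≡23; β=1, v≡26 (mod 29); (23|29)=+1, (26|29)=-1; sign (−1)^0·+1^1·-1^0 = +1.
(a,b)_3: α=1, u≡1; β=2, v≡1 (mod 3); (1|3)=+1, (1|3)=+1; sign (−1)^0·+1^2·+1^1 = +1.
(a,b)_∞: sgn(1443)=+, sgn(8543197)=+, so +1.
(a,b)_17: α=0, u≡1; β=1, v≡16 (mod 17); (1|17)=+1, (16|17)=+1; sign (−1)^0·+1^1·+1^0 = +1.
|Ram(1443, 8543197)| = 2, even; anisotropic at {31, 37}.

[31, 37]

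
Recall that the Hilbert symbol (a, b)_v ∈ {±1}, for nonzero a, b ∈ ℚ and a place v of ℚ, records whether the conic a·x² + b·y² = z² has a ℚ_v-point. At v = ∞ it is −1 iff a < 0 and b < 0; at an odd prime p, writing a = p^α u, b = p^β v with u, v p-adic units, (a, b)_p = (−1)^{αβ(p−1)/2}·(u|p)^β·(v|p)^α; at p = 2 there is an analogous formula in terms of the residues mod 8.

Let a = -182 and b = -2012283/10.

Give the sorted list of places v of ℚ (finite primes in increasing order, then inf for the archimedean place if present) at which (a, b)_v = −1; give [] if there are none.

[2, 5, 7, inf]

Mod squares: a ≡ -182, b ≡ -30. Check v ∈ {∞, 2, 3, 5, 7, 13}.
v=5: a=5^0·(≡3), b=5^-1·(≡1) mod 5; (3|5)=-1, (1|5)=+1; (−1)^{0·-1·2}·(-1)^-1·(+1)^0 = -1.
v=13: a=13^1·(≡12), b=13^2·(≡4) mod 13; (12|13)=+1, (4|13)=+1; (−1)^{1·2·6}·(+1)^2·(+1)^1 = +1.
v=∞: -182 < 0 and -30 < 0  ⇒  (a,b)_∞ = -1.
v=3: a=3^0·(≡1), b=3^5·(≡2) mod 3; (1|3)=+1, (2|3)=-1; (−1)^{0·5·1}·(+1)^5·(-1)^0 = +1.
v=2: v_2(a)=1, v_2(b)=-1; units ≡ 5, 1 (mod 8); ε·ε+αω+βω = 0·0+1·0+-1·1 ≡ 1  ⇒  (a,b)_2 = -1.
v=7: a=7^1·(≡2), b=7^2·(≡3) mod 7; (2|7)=+1, (3|7)=-1; (−1)^{1·2·3}·(+1)^2·(-1)^1 = -1.
Ram(-182, -30) = {2, 5, 7, ∞}; no ℚ_2-point on the conic.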